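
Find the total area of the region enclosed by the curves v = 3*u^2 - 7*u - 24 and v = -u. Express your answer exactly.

108

Set the curves equal: 3*u^2 - 7*u - 24 = -u, so 3*u^2 - 6*u - 24 = 0, which factors as 3*(u - 4)*(u + 2) = 0. The curves meet at u = -2, 4.
On [-2, 4], v = -u is on top; that piece has area ∫[-2,4] (-(3*u^2 - 6*u - 24)) du = 108.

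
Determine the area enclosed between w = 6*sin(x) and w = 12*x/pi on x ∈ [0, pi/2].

6 - 3*pi/2

On [0, pi/2], (6*sin(x)) - (12*x/pi) = -12*x/pi + 6*sin(x) is ≥ 0 throughout, so the area is a single integral of |-12*x/pi + 6*sin(x)|.
∫[0,pi/2] (-12*x/pi + 6*sin(x)) dx = 6 - 3*pi/2.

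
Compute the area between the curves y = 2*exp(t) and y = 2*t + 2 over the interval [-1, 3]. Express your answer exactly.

On [-1, 3], (2*exp(t)) - (2*t + 2) = -2*t + 2*exp(t) - 2 is ≥ 0 throughout, so the area is a single integral of |-2*t + 2*exp(t) - 2|.
∫[-1,3] (-2*t + 2*exp(t) - 2) dt = -16 - 2*exp(-1) + 2*exp(3).

-16 - 2*exp(-1) + 2*exp(3)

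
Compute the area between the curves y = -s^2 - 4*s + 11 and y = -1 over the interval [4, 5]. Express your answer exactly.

On [4, 5], (-s^2 - 4*s + 11) - (-1) = -s^2 - 4*s + 12 is ≤ 0 throughout, so the area is a single integral of |-s^2 - 4*s + 12|.
∫[4,5] (-s^2 - 4*s + 12) ds = -79/3; the area of that piece is 79/3.

79/3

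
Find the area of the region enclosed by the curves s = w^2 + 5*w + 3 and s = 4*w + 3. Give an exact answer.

1/6

Both boundary curves give s as a function of w, so integrate with respect to w. Setting them equal: w^2 + w = 0, i.e. w*(w + 1) = 0, so they meet at w = -1, 0.
For w in [-1, 0], s = w^2 + 5*w + 3 is on the left; area = ∫[-1,0] (-(w^2 + w)) dw = 1/6.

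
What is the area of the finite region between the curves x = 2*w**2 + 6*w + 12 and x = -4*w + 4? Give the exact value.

9

Both boundary curves give x as a function of w, so integrate with respect to w. Setting them equal: 2*w**2 + 10*w + 8 = 0, i.e. 2*(w + 1)*(w + 4) = 0, so they meet at w = -4, -1.
For w in [-4, -1], x = 2*w**2 + 6*w + 12 is on the left; area = ∫[-4,-1] (-(2*w**2 + 10*w + 8)) dw = 9.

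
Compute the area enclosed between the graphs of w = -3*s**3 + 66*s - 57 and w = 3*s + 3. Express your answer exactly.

Set the curves equal: -3*s**3 + 66*s - 57 = 3*s + 3, so -3*s**3 + 63*s - 60 = 0, which factors as -3*(s - 4)*(s - 1)*(s + 5) = 0. The curves meet at s = -5, 1, 4.
On [-5, 1], w = 3*s + 3 is on top; that piece has area ∫[-5,1] (-(-3*s**3 + 63*s - 60)) ds = 648.
On [1, 4], w = -3*s**3 + 66*s - 57 is on top; that piece has area ∫[1,4] (-3*s**3 + 63*s - 60) ds = 405/4.
Total enclosed area = 648 + 405/4 = 2997/4.

2997/4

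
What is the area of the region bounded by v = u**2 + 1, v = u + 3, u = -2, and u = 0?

The difference (u**2 + 1) - (u + 3) = u**2 - u - 2 changes sign at u = -1 inside [-2, 0], so split the integral there.
∫[-2,-1] (u**2 - u - 2) du = 11/6.
∫[-1,0] (u**2 - u - 2) du = -7/6; the area of that piece is 7/6.
Total area = 11/6 + 7/6 = 3.

3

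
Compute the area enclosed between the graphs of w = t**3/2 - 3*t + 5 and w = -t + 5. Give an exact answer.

4

Set the curves equal: t**3/2 - 3*t + 5 = -t + 5, so t**3/2 - 2*t = 0, which factors as t*(t - 2)*(t + 2)/2 = 0. The curves meet at t = -2, 0, 2.
On [-2, 0], w = t**3/2 - 3*t + 5 is on top; that piece has area ∫[-2,0] (t**3/2 - 2*t) dt = 2.
On [0, 2], w = -t + 5 is on top; that piece has area ∫[0,2] (-(t**3/2 - 2*t)) dt = 2.
Total enclosed area = 2 + 2 = 4.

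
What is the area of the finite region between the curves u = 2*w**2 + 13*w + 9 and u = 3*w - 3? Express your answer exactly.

1/3

Both boundary curves give u as a function of w, so integrate with respect to w. Setting them equal: 2*w**2 + 10*w + 12 = 0, i.e. 2*(w + 2)*(w + 3) = 0, so they meet at w = -3, -2.
For w in [-3, -2], u = 2*w**2 + 13*w + 9 is on the left; area = ∫[-3,-2] (-(2*w**2 + 10*w + 12)) dw = 1/3.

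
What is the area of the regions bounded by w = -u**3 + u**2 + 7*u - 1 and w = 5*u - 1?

Set the curves equal: -u**3 + u**2 + 7*u - 1 = 5*u - 1, so -u**3 + u**2 + 2*u = 0, which factors as -u*(u - 2)*(u + 1) = 0. The curves meet at u = -1, 0, 2.
On [-1, 0], w = 5*u - 1 is on top; that piece has area ∫[-1,0] (-(-u**3 + u**2 + 2*u)) du = 5/12.
On [0, 2], w = -u**3 + u**2 + 7*u - 1 is on top; that piece has area ∫[0,2] (-u**3 + u**2 + 2*u) du = 8/3.
Total enclosed area = 5/12 + 8/3 = 37/12.

37/12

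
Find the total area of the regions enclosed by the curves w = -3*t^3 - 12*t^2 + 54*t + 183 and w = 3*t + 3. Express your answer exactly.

3901/4

Set the curves equal: -3*t^3 - 12*t^2 + 54*t + 183 = 3*t + 3, so -3*t^3 - 12*t^2 + 51*t + 180 = 0, which factors as -3*(t - 4)*(t + 3)*(t + 5) = 0. The curves meet at t = -5, -3, 4.
On [-5, -3], w = 3*t + 3 is on top; that piece has area ∫[-5,-3] (-(-3*t^3 - 12*t^2 + 51*t + 180)) dt = 32.
On [-3, 4], w = -3*t^3 - 12*t^2 + 54*t + 183 is on top; that piece has area ∫[-3,4] (-3*t^3 - 12*t^2 + 51*t + 180) dt = 3773/4.
Total enclosed area = 32 + 3773/4 = 3901/4.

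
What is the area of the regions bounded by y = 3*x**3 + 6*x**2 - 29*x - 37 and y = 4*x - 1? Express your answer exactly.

Set the curves equal: 3*x**3 + 6*x**2 - 29*x - 37 = 4*x - 1, so 3*x**3 + 6*x**2 - 33*x - 36 = 0, which factors as 3*(x - 3)*(x + 1)*(x + 4) = 0. The curves meet at x = -4, -1, 3.
On [-4, -1], y = 3*x**3 + 6*x**2 - 29*x - 37 is on top; that piece has area ∫[-4,-1] (3*x**3 + 6*x**2 - 33*x - 36) dx = 297/4.
On [-1, 3], y = 4*x - 1 is on top; that piece has area ∫[-1,3] (-(3*x**3 + 6*x**2 - 33*x - 36)) dx = 160.
Total enclosed area = 297/4 + 160 = 937/4.

937/4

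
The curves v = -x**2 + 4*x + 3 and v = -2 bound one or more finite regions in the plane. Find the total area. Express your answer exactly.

Set the curves equal: -x**2 + 4*x + 3 = -2, so -x**2 + 4*x + 5 = 0, which factors as -(x - 5)*(x + 1) = 0. The curves meet at x = -1, 5.
On [-1, 5], v = -x**2 + 4*x + 3 is on top; that piece has area ∫[-1,5] (-x**2 + 4*x + 5) dx = 36.

36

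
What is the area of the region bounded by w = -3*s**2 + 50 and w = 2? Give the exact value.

256

Set the curves equal: -3*s**2 + 50 = 2, so -3*s**2 + 48 = 0, which factors as -3*(s - 4)*(s + 4) = 0. The curves meet at s = -4, 4.
On [-4, 4], w = -3*s**2 + 50 is on top; that piece has area ∫[-4,4] (-3*s**2 + 48) ds = 256.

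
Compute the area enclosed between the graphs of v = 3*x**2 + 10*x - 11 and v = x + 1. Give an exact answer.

125/2

Set the curves equal: 3*x**2 + 10*x - 11 = x + 1, so 3*x**2 + 9*x - 12 = 0, which factors as 3*(x - 1)*(x + 4) = 0. The curves meet at x = -4, 1.
On [-4, 1], v = x + 1 is on top; that piece has area ∫[-4,1] (-(3*x**2 + 9*x - 12)) dx = 125/2.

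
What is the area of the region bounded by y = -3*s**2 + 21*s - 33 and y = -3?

27/2

Set the curves equal: -3*s**2 + 21*s - 33 = -3, so -3*s**2 + 21*s - 30 = 0, which factors as -3*(s - 5)*(s - 2) = 0. The curves meet at s = 2, 5.
On [2, 5], y = -3*s**2 + 21*s - 33 is on top; that piece has area ∫[2,5] (-3*s**2 + 21*s - 30) ds = 27/2.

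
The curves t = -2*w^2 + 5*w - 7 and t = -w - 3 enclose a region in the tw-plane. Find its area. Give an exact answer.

Both boundary curves give t as a function of w, so integrate with respect to w. Setting them equal: -2*w^2 + 6*w - 4 = 0, i.e. -2*(w - 2)*(w - 1) = 0, so they meet at w = 1, 2.
For w in [1, 2], t = -2*w^2 + 5*w - 7 is on the right; area = ∫[1,2] (-2*w^2 + 6*w - 4) dw = 1/3.

1/3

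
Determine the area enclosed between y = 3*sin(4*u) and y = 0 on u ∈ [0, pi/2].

3

The difference (3*sin(4*u)) - (0) = 3*sin(4*u) changes sign at u = pi/4 inside [0, pi/2], so split the integral there.
∫[0,pi/4] (3*sin(4*u)) du = 3/2.
∫[pi/4,pi/2] (3*sin(4*u)) du = -3/2; the area of that piece is 3/2.
Total area = 3/2 + 3/2 = 3.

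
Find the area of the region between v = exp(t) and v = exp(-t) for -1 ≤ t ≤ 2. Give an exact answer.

The difference (exp(t)) - (exp(-t)) = exp(t) - exp(-t) changes sign at t = 0 inside [-1, 2], so split the integral there.
∫[-1,0] (exp(t) - exp(-t)) dt = -exp(1) - exp(-1) + 2; the area of that piece is -2 + exp(-1) + exp(1).
∫[0,2] (exp(t) - exp(-t)) dt = -2 + exp(-2) + exp(2).
Total area = (-2 + exp(-1) + exp(1)) + (-2 + exp(-2) + exp(2)) = -4 + exp(-2) + exp(-1) + exp(1) + exp(2).

-4 + exp(-2) + exp(-1) + exp(1) + exp(2)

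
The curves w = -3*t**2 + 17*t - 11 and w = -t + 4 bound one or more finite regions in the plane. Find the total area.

Set the curves equal: -3*t**2 + 17*t - 11 = -t + 4, so -3*t**2 + 18*t - 15 = 0, which factors as -3*(t - 5)*(t - 1) = 0. The curves meet at t = 1, 5.
On [1, 5], w = -3*t**2 + 17*t - 11 is on top; that piece has area ∫[1,5] (-3*t**2 + 18*t - 15) dt = 32.

32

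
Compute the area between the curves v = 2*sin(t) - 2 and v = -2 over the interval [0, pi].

4

On [0, pi], (2*sin(t) - 2) - (-2) = 2*sin(t) is ≥ 0 throughout, so the area is a single integral of |2*sin(t)|.
∫[0,pi] (2*sin(t)) dt = 4.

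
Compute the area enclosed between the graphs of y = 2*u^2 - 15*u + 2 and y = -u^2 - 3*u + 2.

32

Set the curves equal: 2*u^2 - 15*u + 2 = -u^2 - 3*u + 2, so 3*u^2 - 12*u = 0, which factors as 3*u*(u - 4) = 0. The curves meet at u = 0, 4.
On [0, 4], y = -u^2 - 3*u + 2 is on top; that piece has area ∫[0,4] (-(3*u^2 - 12*u)) du = 32.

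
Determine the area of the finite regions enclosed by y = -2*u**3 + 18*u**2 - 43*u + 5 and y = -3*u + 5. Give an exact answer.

Set the curves equal: -2*u**3 + 18*u**2 - 43*u + 5 = -3*u + 5, so -2*u**3 + 18*u**2 - 40*u = 0, which factors as -2*u*(u - 5)*(u - 4) = 0. The curves meet at u = 0, 4, 5.
On [0, 4], y = -3*u + 5 is on top; that piece has area ∫[0,4] (-(-2*u**3 + 18*u**2 - 40*u)) du = 64.
On [4, 5], y = -2*u**3 + 18*u**2 - 43*u + 5 is on top; that piece has area ∫[4,5] (-2*u**3 + 18*u**2 - 40*u) du = 3/2.
Total enclosed area = 64 + 3/2 = 131/2.

131/2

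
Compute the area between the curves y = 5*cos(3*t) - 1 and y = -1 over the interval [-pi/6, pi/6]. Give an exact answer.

10/3

On [-pi/6, pi/6], (5*cos(3*t) - 1) - (-1) = 5*cos(3*t) is ≥ 0 throughout, so the area is a single integral of |5*cos(3*t)|.
∫[-pi/6,pi/6] (5*cos(3*t)) dt = 10/3.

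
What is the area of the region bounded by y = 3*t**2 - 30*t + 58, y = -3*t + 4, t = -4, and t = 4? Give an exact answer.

567

The difference (3*t**2 - 30*t + 58) - (-3*t + 4) = 3*t**2 - 27*t + 54 changes sign at t = 3 inside [-4, 4], so split the integral there.
∫[-4,3] (3*t**2 - 27*t + 54) dt = 1127/2.
∫[3,4] (3*t**2 - 27*t + 54) dt = -7/2; the area of that piece is 7/2.
Total area = 1127/2 + 7/2 = 567.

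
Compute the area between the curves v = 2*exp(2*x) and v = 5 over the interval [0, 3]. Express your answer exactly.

The difference (2*exp(2*x)) - (5) = 2*exp(2*x) - 5 changes sign at x = -log(2)/2 + log(5)/2 inside [0, 3], so split the integral there.
∫[0,-log(2)/2 + log(5)/2] (2*exp(2*x) - 5) dx = log(4*sqrt(10)/125) + 3/2; the area of that piece is -3/2 + log(25*sqrt(10)/8).
∫[-log(2)/2 + log(5)/2,3] (2*exp(2*x) - 5) dx = -35/2 - 5*log(2)/2 + 5*log(5)/2 + exp(6).
Total area = (-3/2 + log(25*sqrt(10)/8)) + (-35/2 - 5*log(2)/2 + 5*log(5)/2 + exp(6)) = -19 - 11*log(2)/2 + log(10)/2 + 9*log(5)/2 + exp(6).

-19 - 11*log(2)/2 + log(10)/2 + 9*log(5)/2 + exp(6)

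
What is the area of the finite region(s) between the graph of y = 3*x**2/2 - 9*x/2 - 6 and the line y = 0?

The curve meets the x-axis where 3*x**2/2 - 9*x/2 - 6 = 0, i.e. 3*(x - 4)*(x + 1)/2 = 0, at x = -1, 4.
On [-1, 4] the curve lies below the axis; ∫[-1,4] (3*x**2/2 - 9*x/2 - 6) dx = -125/4, giving area 125/4.

125/4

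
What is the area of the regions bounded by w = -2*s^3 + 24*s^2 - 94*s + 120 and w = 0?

1

Set the curves equal: -2*s^3 + 24*s^2 - 94*s + 120 = 0, so -2*s^3 + 24*s^2 - 94*s + 120 = 0, which factors as -2*(s - 5)*(s - 4)*(s - 3) = 0. The curves meet at s = 3, 4, 5.
On [3, 4], w = 0 is on top; that piece has area ∫[3,4] (-(-2*s^3 + 24*s^2 - 94*s + 120)) ds = 1/2.
On [4, 5], w = -2*s^3 + 24*s^2 - 94*s + 120 is on top; that piece has area ∫[4,5] (-2*s^3 + 24*s^2 - 94*s + 120) ds = 1/2.
Total enclosed area = 1/2 + 1/2 = 1.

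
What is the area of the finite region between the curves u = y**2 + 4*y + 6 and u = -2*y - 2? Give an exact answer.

4/3

Both boundary curves give u as a function of y, so integrate with respect to y. Setting them equal: y**2 + 6*y + 8 = 0, i.e. (y + 2)*(y + 4) = 0, so they meet at y = -4, -2.
For y in [-4, -2], u = y**2 + 4*y + 6 is on the left; area = ∫[-4,-2] (-(y**2 + 6*y + 8)) dy = 4/3.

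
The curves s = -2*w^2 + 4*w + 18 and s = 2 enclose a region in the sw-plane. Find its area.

72

Both boundary curves give s as a function of w, so integrate with respect to w. Setting them equal: -2*w^2 + 4*w + 16 = 0, i.e. -2*(w - 4)*(w + 2) = 0, so they meet at w = -2, 4.
For w in [-2, 4], s = -2*w^2 + 4*w + 18 is on the right; area = ∫[-2,4] (-2*w^2 + 4*w + 16) dw = 72.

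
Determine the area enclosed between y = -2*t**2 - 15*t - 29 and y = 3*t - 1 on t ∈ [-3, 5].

478

The difference (-2*t**2 - 15*t - 29) - (3*t - 1) = -2*t**2 - 18*t - 28 changes sign at t = -2 inside [-3, 5], so split the integral there.
∫[-3,-2] (-2*t**2 - 18*t - 28) dt = 13/3.
∫[-2,5] (-2*t**2 - 18*t - 28) dt = -1421/3; the area of that piece is 1421/3.
Total area = 13/3 + 1421/3 = 478.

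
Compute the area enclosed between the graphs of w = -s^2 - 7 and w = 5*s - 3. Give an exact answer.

9/2

Set the curves equal: -s^2 - 7 = 5*s - 3, so -s^2 - 5*s - 4 = 0, which factors as -(s + 1)*(s + 4) = 0. The curves meet at s = -4, -1.
On [-4, -1], w = -s^2 - 7 is on top; that piece has area ∫[-4,-1] (-s^2 - 5*s - 4) ds = 9/2.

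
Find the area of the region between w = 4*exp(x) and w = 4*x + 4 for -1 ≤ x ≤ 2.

-18 - 4*exp(-1) + 4*exp(2)

On [-1, 2], (4*exp(x)) - (4*x + 4) = -4*x + 4*exp(x) - 4 is ≥ 0 throughout, so the area is a single integral of |-4*x + 4*exp(x) - 4|.
∫[-1,2] (-4*x + 4*exp(x) - 4) dx = -18 - 4*exp(-1) + 4*exp(2).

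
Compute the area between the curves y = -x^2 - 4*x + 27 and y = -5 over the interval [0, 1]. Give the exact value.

89/3

On [0, 1], (-x^2 - 4*x + 27) - (-5) = -x^2 - 4*x + 32 is ≥ 0 throughout, so the area is a single integral of |-x^2 - 4*x + 32|.
∫[0,1] (-x^2 - 4*x + 32) dx = 89/3.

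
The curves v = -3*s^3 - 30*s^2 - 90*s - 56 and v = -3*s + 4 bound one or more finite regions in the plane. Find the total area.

Set the curves equal: -3*s^3 - 30*s^2 - 90*s - 56 = -3*s + 4, so -3*s^3 - 30*s^2 - 87*s - 60 = 0, which factors as -3*(s + 1)*(s + 4)*(s + 5) = 0. The curves meet at s = -5, -4, -1.
On [-5, -4], v = -3*s + 4 is on top; that piece has area ∫[-5,-4] (-(-3*s^3 - 30*s^2 - 87*s - 60)) ds = 7/4.
On [-4, -1], v = -3*s^3 - 30*s^2 - 90*s - 56 is on top; that piece has area ∫[-4,-1] (-3*s^3 - 30*s^2 - 87*s - 60) ds = 135/4.
Total enclosed area = 7/4 + 135/4 = 71/2.

71/2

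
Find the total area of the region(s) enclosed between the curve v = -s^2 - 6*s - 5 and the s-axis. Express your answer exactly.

32/3

The curve meets the s-axis where -s^2 - 6*s - 5 = 0, i.e. -(s + 1)*(s + 5) = 0, at s = -5, -1.
On [-5, -1] the curve lies above the axis; ∫[-5,-1] (-s^2 - 6*s - 5) ds = 32/3, giving area 32/3.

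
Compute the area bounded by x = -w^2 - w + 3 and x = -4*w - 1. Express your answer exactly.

125/6

Both boundary curves give x as a function of w, so integrate with respect to w. Setting them equal: -w^2 + 3*w + 4 = 0, i.e. -(w - 4)*(w + 1) = 0, so they meet at w = -1, 4.
For w in [-1, 4], x = -w^2 - w + 3 is on the right; area = ∫[-1,4] (-w^2 + 3*w + 4) dw = 125/6.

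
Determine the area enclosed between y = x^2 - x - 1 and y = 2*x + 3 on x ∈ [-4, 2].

45

The difference (x^2 - x - 1) - (2*x + 3) = x^2 - 3*x - 4 changes sign at x = -1 inside [-4, 2], so split the integral there.
∫[-4,-1] (x^2 - 3*x - 4) dx = 63/2.
∫[-1,2] (x^2 - 3*x - 4) dx = -27/2; the area of that piece is 27/2.
Total area = 63/2 + 27/2 = 45.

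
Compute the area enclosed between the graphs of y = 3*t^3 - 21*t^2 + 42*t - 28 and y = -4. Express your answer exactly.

Set the curves equal: 3*t^3 - 21*t^2 + 42*t - 28 = -4, so 3*t^3 - 21*t^2 + 42*t - 24 = 0, which factors as 3*(t - 4)*(t - 2)*(t - 1) = 0. The curves meet at t = 1, 2, 4.
On [1, 2], y = 3*t^3 - 21*t^2 + 42*t - 28 is on top; that piece has area ∫[1,2] (3*t^3 - 21*t^2 + 42*t - 24) dt = 5/4.
On [2, 4], y = -4 is on top; that piece has area ∫[2,4] (-(3*t^3 - 21*t^2 + 42*t - 24)) dt = 8.
Total enclosed area = 5/4 + 8 = 37/4.

37/4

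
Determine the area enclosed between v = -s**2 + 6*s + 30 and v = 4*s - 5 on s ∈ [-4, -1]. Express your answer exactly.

69

On [-4, -1], (-s**2 + 6*s + 30) - (4*s - 5) = -s**2 + 2*s + 35 is ≥ 0 throughout, so the area is a single integral of |-s**2 + 2*s + 35|.
∫[-4,-1] (-s**2 + 2*s + 35) ds = 69.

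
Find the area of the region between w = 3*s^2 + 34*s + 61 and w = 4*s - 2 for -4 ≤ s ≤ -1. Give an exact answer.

37

The difference (3*s^2 + 34*s + 61) - (4*s - 2) = 3*s^2 + 30*s + 63 changes sign at s = -3 inside [-4, -1], so split the integral there.
∫[-4,-3] (3*s^2 + 30*s + 63) ds = -5; the area of that piece is 5.
∫[-3,-1] (3*s^2 + 30*s + 63) ds = 32.
Total area = 5 + 32 = 37.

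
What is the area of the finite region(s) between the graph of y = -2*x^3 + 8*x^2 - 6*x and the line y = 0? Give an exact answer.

37/6

The curve meets the x-axis where -2*x^3 + 8*x^2 - 6*x = 0, i.e. -2*x*(x - 3)*(x - 1) = 0, at x = 0, 1, 3.
On [0, 1] the curve lies below the axis; ∫[0,1] (-2*x^3 + 8*x^2 - 6*x) dx = -5/6, giving area 5/6.
On [1, 3] the curve lies above the axis; ∫[1,3] (-2*x^3 + 8*x^2 - 6*x) dx = 16/3, giving area 16/3.
Total area = 5/6 + 16/3 = 37/6.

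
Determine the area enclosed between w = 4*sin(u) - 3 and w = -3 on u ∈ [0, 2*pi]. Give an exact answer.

The difference (4*sin(u) - 3) - (-3) = 4*sin(u) changes sign at u = pi inside [0, 2*pi], so split the integral there.
∫[0,pi] (4*sin(u)) du = 8.
∫[pi,2*pi] (4*sin(u)) du = -8; the area of that piece is 8.
Total area = 8 + 8 = 16.

16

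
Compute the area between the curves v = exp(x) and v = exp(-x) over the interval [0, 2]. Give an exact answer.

-2 + exp(-2) + exp(2)

On [0, 2], (exp(x)) - (exp(-x)) = exp(x) - exp(-x) is ≥ 0 throughout, so the area is a single integral of |exp(x) - exp(-x)|.
∫[0,2] (exp(x) - exp(-x)) dx = -2 + exp(-2) + exp(2).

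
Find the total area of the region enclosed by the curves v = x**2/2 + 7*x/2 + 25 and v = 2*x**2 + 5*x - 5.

729/4

Set the curves equal: x**2/2 + 7*x/2 + 25 = 2*x**2 + 5*x - 5, so -3*x**2/2 - 3*x/2 + 30 = 0, which factors as -3*(x - 4)*(x + 5)/2 = 0. The curves meet at x = -5, 4.
On [-5, 4], v = x**2/2 + 7*x/2 + 25 is on top; that piece has area ∫[-5,4] (-3*x**2/2 - 3*x/2 + 30) dx = 729/4.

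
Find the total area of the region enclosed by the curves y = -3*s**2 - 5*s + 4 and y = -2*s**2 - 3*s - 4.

Set the curves equal: -3*s**2 - 5*s + 4 = -2*s**2 - 3*s - 4, so -s**2 - 2*s + 8 = 0, which factors as -(s - 2)*(s + 4) = 0. The curves meet at s = -4, 2.
On [-4, 2], y = -3*s**2 - 5*s + 4 is on top; that piece has area ∫[-4,2] (-s**2 - 2*s + 8) ds = 36.

36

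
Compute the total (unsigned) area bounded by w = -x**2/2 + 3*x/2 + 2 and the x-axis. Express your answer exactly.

125/12

The curve meets the x-axis where -x**2/2 + 3*x/2 + 2 = 0, i.e. -(x - 4)*(x + 1)/2 = 0, at x = -1, 4.
On [-1, 4] the curve lies above the axis; ∫[-1,4] (-x**2/2 + 3*x/2 + 2) dx = 125/12, giving area 125/12.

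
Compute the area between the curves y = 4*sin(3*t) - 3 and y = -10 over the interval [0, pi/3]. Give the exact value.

On [0, pi/3], (4*sin(3*t) - 3) - (-10) = 4*sin(3*t) + 7 is ≥ 0 throughout, so the area is a single integral of |4*sin(3*t) + 7|.
∫[0,pi/3] (4*sin(3*t) + 7) dt = 8/3 + 7*pi/3.

8/3 + 7*pi/3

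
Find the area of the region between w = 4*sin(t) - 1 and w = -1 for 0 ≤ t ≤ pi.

8

On [0, pi], (4*sin(t) - 1) - (-1) = 4*sin(t) is ≥ 0 throughout, so the area is a single integral of |4*sin(t)|.
∫[0,pi] (4*sin(t)) dt = 8.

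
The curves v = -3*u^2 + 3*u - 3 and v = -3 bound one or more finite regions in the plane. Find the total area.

1/2

Set the curves equal: -3*u^2 + 3*u - 3 = -3, so -3*u^2 + 3*u = 0, which factors as -3*u*(u - 1) = 0. The curves meet at u = 0, 1.
On [0, 1], v = -3*u^2 + 3*u - 3 is on top; that piece has area ∫[0,1] (-3*u^2 + 3*u) du = 1/2.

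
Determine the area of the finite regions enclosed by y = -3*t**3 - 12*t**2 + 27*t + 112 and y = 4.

Set the curves equal: -3*t**3 - 12*t**2 + 27*t + 112 = 4, so -3*t**3 - 12*t**2 + 27*t + 108 = 0, which factors as -3*(t - 3)*(t + 3)*(t + 4) = 0. The curves meet at t = -4, -3, 3.
On [-4, -3], y = 4 is on top; that piece has area ∫[-4,-3] (-(-3*t**3 - 12*t**2 + 27*t + 108)) dt = 13/4.
On [-3, 3], y = -3*t**3 - 12*t**2 + 27*t + 112 is on top; that piece has area ∫[-3,3] (-3*t**3 - 12*t**2 + 27*t + 108) dt = 432.
Total enclosed area = 13/4 + 432 = 1741/4.

1741/4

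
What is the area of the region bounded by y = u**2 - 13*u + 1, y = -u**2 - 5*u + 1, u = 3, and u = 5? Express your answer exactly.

8

The difference (u**2 - 13*u + 1) - (-u**2 - 5*u + 1) = 2*u**2 - 8*u changes sign at u = 4 inside [3, 5], so split the integral there.
∫[3,4] (2*u**2 - 8*u) du = -10/3; the area of that piece is 10/3.
∫[4,5] (2*u**2 - 8*u) du = 14/3.
Total area = 10/3 + 14/3 = 8.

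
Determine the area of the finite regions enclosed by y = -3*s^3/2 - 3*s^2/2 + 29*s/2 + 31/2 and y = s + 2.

Set the curves equal: -3*s^3/2 - 3*s^2/2 + 29*s/2 + 31/2 = s + 2, so -3*s^3/2 - 3*s^2/2 + 27*s/2 + 27/2 = 0, which factors as -3*(s - 3)*(s + 1)*(s + 3)/2 = 0. The curves meet at s = -3, -1, 3.
On [-3, -1], y = s + 2 is on top; that piece has area ∫[-3,-1] (-(-3*s^3/2 - 3*s^2/2 + 27*s/2 + 27/2)) ds = 10.
On [-1, 3], y = -3*s^3/2 - 3*s^2/2 + 29*s/2 + 31/2 is on top; that piece has area ∫[-1,3] (-3*s^3/2 - 3*s^2/2 + 27*s/2 + 27/2) ds = 64.
Total enclosed area = 10 + 64 = 74.

74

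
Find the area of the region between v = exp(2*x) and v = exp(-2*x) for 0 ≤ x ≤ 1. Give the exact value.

-1 + exp(-2)/2 + exp(2)/2

On [0, 1], (exp(2*x)) - (exp(-2*x)) = exp(2*x) - exp(-2*x) is ≥ 0 throughout, so the area is a single integral of |exp(2*x) - exp(-2*x)|.
∫[0,1] (exp(2*x) - exp(-2*x)) dx = -1 + exp(-2)/2 + exp(2)/2.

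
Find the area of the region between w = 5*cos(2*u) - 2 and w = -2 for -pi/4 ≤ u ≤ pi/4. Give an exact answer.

On [-pi/4, pi/4], (5*cos(2*u) - 2) - (-2) = 5*cos(2*u) is ≥ 0 throughout, so the area is a single integral of |5*cos(2*u)|.
∫[-pi/4,pi/4] (5*cos(2*u)) du = 5.

5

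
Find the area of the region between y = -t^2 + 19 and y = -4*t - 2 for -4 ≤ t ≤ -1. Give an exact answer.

The difference (-t^2 + 19) - (-4*t - 2) = -t^2 + 4*t + 21 changes sign at t = -3 inside [-4, -1], so split the integral there.
∫[-4,-3] (-t^2 + 4*t + 21) dt = -16/3; the area of that piece is 16/3.
∫[-3,-1] (-t^2 + 4*t + 21) dt = 52/3.
Total area = 16/3 + 52/3 = 68/3.

68/3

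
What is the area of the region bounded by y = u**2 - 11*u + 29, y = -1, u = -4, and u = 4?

On [-4, 4], (u**2 - 11*u + 29) - (-1) = u**2 - 11*u + 30 is ≥ 0 throughout, so the area is a single integral of |u**2 - 11*u + 30|.
∫[-4,4] (u**2 - 11*u + 30) du = 848/3.

848/3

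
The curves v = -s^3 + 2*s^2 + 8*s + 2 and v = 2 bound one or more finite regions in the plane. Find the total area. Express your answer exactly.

Set the curves equal: -s^3 + 2*s^2 + 8*s + 2 = 2, so -s^3 + 2*s^2 + 8*s = 0, which factors as -s*(s - 4)*(s + 2) = 0. The curves meet at s = -2, 0, 4.
On [-2, 0], v = 2 is on top; that piece has area ∫[-2,0] (-(-s^3 + 2*s^2 + 8*s)) ds = 20/3.
On [0, 4], v = -s^3 + 2*s^2 + 8*s + 2 is on top; that piece has area ∫[0,4] (-s^3 + 2*s^2 + 8*s) ds = 128/3.
Total enclosed area = 20/3 + 128/3 = 148/3.

148/3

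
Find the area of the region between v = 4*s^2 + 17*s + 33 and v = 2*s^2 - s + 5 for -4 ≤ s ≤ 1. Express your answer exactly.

The difference (4*s^2 + 17*s + 33) - (2*s^2 - s + 5) = 2*s^2 + 18*s + 28 changes sign at s = -2 inside [-4, 1], so split the integral there.
∫[-4,-2] (2*s^2 + 18*s + 28) ds = -44/3; the area of that piece is 44/3.
∫[-2,1] (2*s^2 + 18*s + 28) ds = 63.
Total area = 44/3 + 63 = 233/3.

233/3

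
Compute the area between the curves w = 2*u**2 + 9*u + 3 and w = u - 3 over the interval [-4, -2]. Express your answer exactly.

4

The difference (2*u**2 + 9*u + 3) - (u - 3) = 2*u**2 + 8*u + 6 changes sign at u = -3 inside [-4, -2], so split the integral there.
∫[-4,-3] (2*u**2 + 8*u + 6) du = 8/3.
∫[-3,-2] (2*u**2 + 8*u + 6) du = -4/3; the area of that piece is 4/3.
Total area = 8/3 + 4/3 = 4.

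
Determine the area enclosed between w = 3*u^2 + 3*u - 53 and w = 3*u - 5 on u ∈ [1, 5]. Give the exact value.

The difference (3*u^2 + 3*u - 53) - (3*u - 5) = 3*u^2 - 48 changes sign at u = 4 inside [1, 5], so split the integral there.
∫[1,4] (3*u^2 - 48) du = -81; the area of that piece is 81.
∫[4,5] (3*u^2 - 48) du = 13.
Total area = 81 + 13 = 94.

94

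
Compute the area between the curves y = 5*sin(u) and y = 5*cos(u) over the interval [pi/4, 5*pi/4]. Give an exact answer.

On [pi/4, 5*pi/4], (5*sin(u)) - (5*cos(u)) = 5*sin(u) - 5*cos(u) is ≥ 0 throughout, so the area is a single integral of |5*sin(u) - 5*cos(u)|.
∫[pi/4,5*pi/4] (5*sin(u) - 5*cos(u)) du = 10*sqrt(2).

10*sqrt(2)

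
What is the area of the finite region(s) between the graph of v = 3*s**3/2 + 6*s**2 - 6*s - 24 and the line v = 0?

74

The curve meets the s-axis where 3*s**3/2 + 6*s**2 - 6*s - 24 = 0, i.e. 3*(s - 2)*(s + 2)*(s + 4)/2 = 0, at s = -4, -2, 2.
On [-4, -2] the curve lies above the axis; ∫[-4,-2] (3*s**3/2 + 6*s**2 - 6*s - 24) ds = 10, giving area 10.
On [-2, 2] the curve lies below the axis; ∫[-2,2] (3*s**3/2 + 6*s**2 - 6*s - 24) ds = -64, giving area 64.
Total area = 10 + 64 = 74.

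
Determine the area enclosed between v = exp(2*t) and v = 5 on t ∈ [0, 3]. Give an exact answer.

The difference (exp(2*t)) - (5) = exp(2*t) - 5 changes sign at t = log(5)/2 inside [0, 3], so split the integral there.
∫[0,log(5)/2] (exp(2*t) - 5) dt = 2 - 5*log(5)/2; the area of that piece is -2 + 5*log(5)/2.
∫[log(5)/2,3] (exp(2*t) - 5) dt = -35/2 + 5*log(5)/2 + exp(6)/2.
Total area = (-2 + 5*log(5)/2) + (-35/2 + 5*log(5)/2 + exp(6)/2) = -39/2 + 5*log(5) + exp(6)/2.

-39/2 + 5*log(5) + exp(6)/2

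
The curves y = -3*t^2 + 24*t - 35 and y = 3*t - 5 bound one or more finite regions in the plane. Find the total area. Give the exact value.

27/2

Set the curves equal: -3*t^2 + 24*t - 35 = 3*t - 5, so -3*t^2 + 21*t - 30 = 0, which factors as -3*(t - 5)*(t - 2) = 0. The curves meet at t = 2, 5.
On [2, 5], y = -3*t^2 + 24*t - 35 is on top; that piece has area ∫[2,5] (-3*t^2 + 21*t - 30) dt = 27/2.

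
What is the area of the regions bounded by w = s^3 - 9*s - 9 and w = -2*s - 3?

Set the curves equal: s^3 - 9*s - 9 = -2*s - 3, so s^3 - 7*s - 6 = 0, which factors as (s - 3)*(s + 1)*(s + 2) = 0. The curves meet at s = -2, -1, 3.
On [-2, -1], w = s^3 - 9*s - 9 is on top; that piece has area ∫[-2,-1] (s^3 - 7*s - 6) ds = 3/4.
On [-1, 3], w = -2*s - 3 is on top; that piece has area ∫[-1,3] (-(s^3 - 7*s - 6)) ds = 32.
Total enclosed area = 3/4 + 32 = 131/4.

131/4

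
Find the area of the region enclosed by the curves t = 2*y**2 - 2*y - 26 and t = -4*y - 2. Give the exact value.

Both boundary curves give t as a function of y, so integrate with respect to y. Setting them equal: 2*y**2 + 2*y - 24 = 0, i.e. 2*(y - 3)*(y + 4) = 0, so they meet at y = -4, 3.
For y in [-4, 3], t = 2*y**2 - 2*y - 26 is on the left; area = ∫[-4,3] (-(2*y**2 + 2*y - 24)) dy = 343/3.

343/3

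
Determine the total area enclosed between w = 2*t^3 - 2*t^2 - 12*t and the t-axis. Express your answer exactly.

The curve meets the t-axis where 2*t^3 - 2*t^2 - 12*t = 0, i.e. 2*t*(t - 3)*(t + 2) = 0, at t = -2, 0, 3.
On [-2, 0] the curve lies above the axis; ∫[-2,0] (2*t^3 - 2*t^2 - 12*t) dt = 32/3, giving area 32/3.
On [0, 3] the curve lies below the axis; ∫[0,3] (2*t^3 - 2*t^2 - 12*t) dt = -63/2, giving area 63/2.
Total area = 32/3 + 63/2 = 253/6.

253/6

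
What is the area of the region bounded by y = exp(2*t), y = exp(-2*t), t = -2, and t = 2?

-2 + exp(-4) + exp(4)

The difference (exp(2*t)) - (exp(-2*t)) = exp(2*t) - exp(-2*t) changes sign at t = 0 inside [-2, 2], so split the integral there.
∫[-2,0] (exp(2*t) - exp(-2*t)) dt = -exp(4)/2 - exp(-4)/2 + 1; the area of that piece is -1 + exp(-4)/2 + exp(4)/2.
∫[0,2] (exp(2*t) - exp(-2*t)) dt = -1 + exp(-4)/2 + exp(4)/2.
Total area = (-1 + exp(-4)/2 + exp(4)/2) + (-1 + exp(-4)/2 + exp(4)/2) = -2 + exp(-4) + exp(4).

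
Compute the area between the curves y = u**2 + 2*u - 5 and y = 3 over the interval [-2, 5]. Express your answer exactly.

188/3

The difference (u**2 + 2*u - 5) - (3) = u**2 + 2*u - 8 changes sign at u = 2 inside [-2, 5], so split the integral there.
∫[-2,2] (u**2 + 2*u - 8) du = -80/3; the area of that piece is 80/3.
∫[2,5] (u**2 + 2*u - 8) du = 36.
Total area = 80/3 + 36 = 188/3.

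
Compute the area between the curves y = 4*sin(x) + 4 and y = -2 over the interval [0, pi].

On [0, pi], (4*sin(x) + 4) - (-2) = 4*sin(x) + 6 is ≥ 0 throughout, so the area is a single integral of |4*sin(x) + 6|.
∫[0,pi] (4*sin(x) + 6) dx = 8 + 6*pi.

8 + 6*pi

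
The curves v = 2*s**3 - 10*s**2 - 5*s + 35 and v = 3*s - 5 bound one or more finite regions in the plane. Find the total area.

937/6

Set the curves equal: 2*s**3 - 10*s**2 - 5*s + 35 = 3*s - 5, so 2*s**3 - 10*s**2 - 8*s + 40 = 0, which factors as 2*(s - 5)*(s - 2)*(s + 2) = 0. The curves meet at s = -2, 2, 5.
On [-2, 2], v = 2*s**3 - 10*s**2 - 5*s + 35 is on top; that piece has area ∫[-2,2] (2*s**3 - 10*s**2 - 8*s + 40) ds = 320/3.
On [2, 5], v = 3*s - 5 is on top; that piece has area ∫[2,5] (-(2*s**3 - 10*s**2 - 8*s + 40)) ds = 99/2.
Total enclosed area = 320/3 + 99/2 = 937/6.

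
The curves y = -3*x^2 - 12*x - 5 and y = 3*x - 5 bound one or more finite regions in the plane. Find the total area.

125/2

Set the curves equal: -3*x^2 - 12*x - 5 = 3*x - 5, so -3*x^2 - 15*x = 0, which factors as -3*x*(x + 5) = 0. The curves meet at x = -5, 0.
On [-5, 0], y = -3*x^2 - 12*x - 5 is on top; that piece has area ∫[-5,0] (-3*x^2 - 15*x) dx = 125/2.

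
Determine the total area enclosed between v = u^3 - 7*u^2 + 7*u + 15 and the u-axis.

The curve meets the u-axis where u^3 - 7*u^2 + 7*u + 15 = 0, i.e. (u - 5)*(u - 3)*(u + 1) = 0, at u = -1, 3, 5.
On [-1, 3] the curve lies above the axis; ∫[-1,3] (u^3 - 7*u^2 + 7*u + 15) du = 128/3, giving area 128/3.
On [3, 5] the curve lies below the axis; ∫[3,5] (u^3 - 7*u^2 + 7*u + 15) du = -20/3, giving area 20/3.
Total area = 128/3 + 20/3 = 148/3.

148/3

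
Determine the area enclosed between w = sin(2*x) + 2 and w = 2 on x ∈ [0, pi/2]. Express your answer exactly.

On [0, pi/2], (sin(2*x) + 2) - (2) = sin(2*x) is ≥ 0 throughout, so the area is a single integral of |sin(2*x)|.
∫[0,pi/2] (sin(2*x)) dx = 1.

1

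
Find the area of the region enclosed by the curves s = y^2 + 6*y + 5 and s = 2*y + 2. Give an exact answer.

Both boundary curves give s as a function of y, so integrate with respect to y. Setting them equal: y^2 + 4*y + 3 = 0, i.e. (y + 1)*(y + 3) = 0, so they meet at y = -3, -1.
For y in [-3, -1], s = y^2 + 6*y + 5 is on the left; area = ∫[-3,-1] (-(y^2 + 4*y + 3)) dy = 4/3.

4/3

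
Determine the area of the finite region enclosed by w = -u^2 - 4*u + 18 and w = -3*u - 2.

243/2

Set the curves equal: -u^2 - 4*u + 18 = -3*u - 2, so -u^2 - u + 20 = 0, which factors as -(u - 4)*(u + 5) = 0. The curves meet at u = -5, 4.
On [-5, 4], w = -u^2 - 4*u + 18 is on top; that piece has area ∫[-5,4] (-u^2 - u + 20) du = 243/2.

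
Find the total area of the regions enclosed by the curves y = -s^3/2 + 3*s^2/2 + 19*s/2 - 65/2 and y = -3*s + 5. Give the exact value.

Set the curves equal: -s^3/2 + 3*s^2/2 + 19*s/2 - 65/2 = -3*s + 5, so -s^3/2 + 3*s^2/2 + 25*s/2 - 75/2 = 0, which factors as -(s - 5)*(s - 3)*(s + 5)/2 = 0. The curves meet at s = -5, 3, 5.
On [-5, 3], y = -3*s + 5 is on top; that piece has area ∫[-5,3] (-(-s^3/2 + 3*s^2/2 + 25*s/2 - 75/2)) ds = 256.
On [3, 5], y = -s^3/2 + 3*s^2/2 + 19*s/2 - 65/2 is on top; that piece has area ∫[3,5] (-s^3/2 + 3*s^2/2 + 25*s/2 - 75/2) ds = 6.
Total enclosed area = 256 + 6 = 262.

262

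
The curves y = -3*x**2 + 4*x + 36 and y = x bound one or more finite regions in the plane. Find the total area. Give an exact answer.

343/2

Set the curves equal: -3*x**2 + 4*x + 36 = x, so -3*x**2 + 3*x + 36 = 0, which factors as -3*(x - 4)*(x + 3) = 0. The curves meet at x = -3, 4.
On [-3, 4], y = -3*x**2 + 4*x + 36 is on top; that piece has area ∫[-3,4] (-3*x**2 + 3*x + 36) dx = 343/2.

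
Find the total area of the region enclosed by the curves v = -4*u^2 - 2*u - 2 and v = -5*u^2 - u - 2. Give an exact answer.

Set the curves equal: -4*u^2 - 2*u - 2 = -5*u^2 - u - 2, so u^2 - u = 0, which factors as u*(u - 1) = 0. The curves meet at u = 0, 1.
On [0, 1], v = -5*u^2 - u - 2 is on top; that piece has area ∫[0,1] (-(u^2 - u)) du = 1/6.

1/6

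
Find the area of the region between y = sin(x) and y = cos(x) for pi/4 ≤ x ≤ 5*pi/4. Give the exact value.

On [pi/4, 5*pi/4], (sin(x)) - (cos(x)) = sin(x) - cos(x) is ≥ 0 throughout, so the area is a single integral of |sin(x) - cos(x)|.
∫[pi/4,5*pi/4] (sin(x) - cos(x)) dx = 2*sqrt(2).

2*sqrt(2)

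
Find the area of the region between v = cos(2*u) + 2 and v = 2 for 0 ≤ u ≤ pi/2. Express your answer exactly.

The difference (cos(2*u) + 2) - (2) = cos(2*u) changes sign at u = pi/4 inside [0, pi/2], so split the integral there.
∫[0,pi/4] (cos(2*u)) du = 1/2.
∫[pi/4,pi/2] (cos(2*u)) du = -1/2; the area of that piece is 1/2.
Total area = 1/2 + 1/2 = 1.

1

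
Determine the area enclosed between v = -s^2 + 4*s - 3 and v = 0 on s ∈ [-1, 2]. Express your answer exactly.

22/3

The difference (-s^2 + 4*s - 3) - (0) = -s^2 + 4*s - 3 changes sign at s = 1 inside [-1, 2], so split the integral there.
∫[-1,1] (-s^2 + 4*s - 3) ds = -20/3; the area of that piece is 20/3.
∫[1,2] (-s^2 + 4*s - 3) ds = 2/3.
Total area = 20/3 + 2/3 = 22/3.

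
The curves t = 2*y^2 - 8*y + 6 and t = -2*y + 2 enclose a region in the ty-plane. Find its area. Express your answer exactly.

Both boundary curves give t as a function of y, so integrate with respect to y. Setting them equal: 2*y^2 - 6*y + 4 = 0, i.e. 2*(y - 2)*(y - 1) = 0, so they meet at y = 1, 2.
For y in [1, 2], t = 2*y^2 - 8*y + 6 is on the left; area = ∫[1,2] (-(2*y^2 - 6*y + 4)) dy = 1/3.

1/3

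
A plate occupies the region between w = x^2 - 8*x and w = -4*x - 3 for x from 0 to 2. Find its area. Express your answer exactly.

The difference (x^2 - 8*x) - (-4*x - 3) = x^2 - 4*x + 3 changes sign at x = 1 inside [0, 2], so split the integral there.
∫[0,1] (x^2 - 4*x + 3) dx = 4/3.
∫[1,2] (x^2 - 4*x + 3) dx = -2/3; the area of that piece is 2/3.
Total area = 4/3 + 2/3 = 2.

2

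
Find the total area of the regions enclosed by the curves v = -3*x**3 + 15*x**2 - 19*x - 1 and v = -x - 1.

37/4

Set the curves equal: -3*x**3 + 15*x**2 - 19*x - 1 = -x - 1, so -3*x**3 + 15*x**2 - 18*x = 0, which factors as -3*x*(x - 3)*(x - 2) = 0. The curves meet at x = 0, 2, 3.
On [0, 2], v = -x - 1 is on top; that piece has area ∫[0,2] (-(-3*x**3 + 15*x**2 - 18*x)) dx = 8.
On [2, 3], v = -3*x**3 + 15*x**2 - 19*x - 1 is on top; that piece has area ∫[2,3] (-3*x**3 + 15*x**2 - 18*x) dx = 5/4.
Total enclosed area = 8 + 5/4 = 37/4.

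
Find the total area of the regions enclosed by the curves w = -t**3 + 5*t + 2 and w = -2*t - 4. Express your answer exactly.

Set the curves equal: -t**3 + 5*t + 2 = -2*t - 4, so -t**3 + 7*t + 6 = 0, which factors as -(t - 3)*(t + 1)*(t + 2) = 0. The curves meet at t = -2, -1, 3.
On [-2, -1], w = -2*t - 4 is on top; that piece has area ∫[-2,-1] (-(-t**3 + 7*t + 6)) dt = 3/4.
On [-1, 3], w = -t**3 + 5*t + 2 is on top; that piece has area ∫[-1,3] (-t**3 + 7*t + 6) dt = 32.
Total enclosed area = 3/4 + 32 = 131/4.

131/4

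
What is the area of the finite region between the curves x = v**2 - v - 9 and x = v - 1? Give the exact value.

36

Both boundary curves give x as a function of v, so integrate with respect to v. Setting them equal: v**2 - 2*v - 8 = 0, i.e. (v - 4)*(v + 2) = 0, so they meet at v = -2, 4.
For v in [-2, 4], x = v**2 - v - 9 is on the left; area = ∫[-2,4] (-(v**2 - 2*v - 8)) dv = 36.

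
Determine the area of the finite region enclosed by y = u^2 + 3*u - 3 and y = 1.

Set the curves equal: u^2 + 3*u - 3 = 1, so u^2 + 3*u - 4 = 0, which factors as (u - 1)*(u + 4) = 0. The curves meet at u = -4, 1.
On [-4, 1], y = 1 is on top; that piece has area ∫[-4,1] (-(u^2 + 3*u - 4)) du = 125/6.

125/6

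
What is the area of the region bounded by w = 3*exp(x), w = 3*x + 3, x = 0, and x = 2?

On [0, 2], (3*exp(x)) - (3*x + 3) = -3*x + 3*exp(x) - 3 is ≥ 0 throughout, so the area is a single integral of |-3*x + 3*exp(x) - 3|.
∫[0,2] (-3*x + 3*exp(x) - 3) dx = -15 + 3*exp(2).

-15 + 3*exp(2)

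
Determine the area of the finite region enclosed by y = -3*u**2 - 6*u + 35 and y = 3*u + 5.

Set the curves equal: -3*u**2 - 6*u + 35 = 3*u + 5, so -3*u**2 - 9*u + 30 = 0, which factors as -3*(u - 2)*(u + 5) = 0. The curves meet at u = -5, 2.
On [-5, 2], y = -3*u**2 - 6*u + 35 is on top; that piece has area ∫[-5,2] (-3*u**2 - 9*u + 30) du = 343/2.

343/2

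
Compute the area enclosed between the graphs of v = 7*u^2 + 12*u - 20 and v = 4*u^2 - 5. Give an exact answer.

Set the curves equal: 7*u^2 + 12*u - 20 = 4*u^2 - 5, so 3*u^2 + 12*u - 15 = 0, which factors as 3*(u - 1)*(u + 5) = 0. The curves meet at u = -5, 1.
On [-5, 1], v = 4*u^2 - 5 is on top; that piece has area ∫[-5,1] (-(3*u^2 + 12*u - 15)) du = 108.

108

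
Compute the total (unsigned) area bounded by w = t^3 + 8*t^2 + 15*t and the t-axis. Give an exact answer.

253/12

The curve meets the t-axis where t^3 + 8*t^2 + 15*t = 0, i.e. t*(t + 3)*(t + 5) = 0, at t = -5, -3, 0.
On [-5, -3] the curve lies above the axis; ∫[-5,-3] (t^3 + 8*t^2 + 15*t) dt = 16/3, giving area 16/3.
On [-3, 0] the curve lies below the axis; ∫[-3,0] (t^3 + 8*t^2 + 15*t) dt = -63/4, giving area 63/4.
Total area = 16/3 + 63/4 = 253/12.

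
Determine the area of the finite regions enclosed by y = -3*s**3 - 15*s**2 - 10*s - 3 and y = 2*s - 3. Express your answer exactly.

71/2

Set the curves equal: -3*s**3 - 15*s**2 - 10*s - 3 = 2*s - 3, so -3*s**3 - 15*s**2 - 12*s = 0, which factors as -3*s*(s + 1)*(s + 4) = 0. The curves meet at s = -4, -1, 0.
On [-4, -1], y = 2*s - 3 is on top; that piece has area ∫[-4,-1] (-(-3*s**3 - 15*s**2 - 12*s)) ds = 135/4.
On [-1, 0], y = -3*s**3 - 15*s**2 - 10*s - 3 is on top; that piece has area ∫[-1,0] (-3*s**3 - 15*s**2 - 12*s) ds = 7/4.
Total enclosed area = 135/4 + 7/4 = 71/2.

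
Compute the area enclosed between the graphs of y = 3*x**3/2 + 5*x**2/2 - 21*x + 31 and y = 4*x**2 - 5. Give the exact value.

Set the curves equal: 3*x**3/2 + 5*x**2/2 - 21*x + 31 = 4*x**2 - 5, so 3*x**3/2 - 3*x**2/2 - 21*x + 36 = 0, which factors as 3*(x - 3)*(x - 2)*(x + 4)/2 = 0. The curves meet at x = -4, 2, 3.
On [-4, 2], y = 3*x**3/2 + 5*x**2/2 - 21*x + 31 is on top; that piece has area ∫[-4,2] (3*x**3/2 - 3*x**2/2 - 21*x + 36) dx = 216.
On [2, 3], y = 4*x**2 - 5 is on top; that piece has area ∫[2,3] (-(3*x**3/2 - 3*x**2/2 - 21*x + 36)) dx = 13/8.
Total enclosed area = 216 + 13/8 = 1741/8.

1741/8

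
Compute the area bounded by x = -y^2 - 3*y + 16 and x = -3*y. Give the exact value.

Both boundary curves give x as a function of y, so integrate with respect to y. Setting them equal: -y^2 + 16 = 0, i.e. -(y - 4)*(y + 4) = 0, so they meet at y = -4, 4.
For y in [-4, 4], x = -y^2 - 3*y + 16 is on the right; area = ∫[-4,4] (-y^2 + 16) dy = 256/3.

256/3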